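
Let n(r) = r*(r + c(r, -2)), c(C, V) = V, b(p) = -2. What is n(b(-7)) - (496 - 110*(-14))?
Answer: -2028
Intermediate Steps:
n(r) = r*(-2 + r) (n(r) = r*(r - 2) = r*(-2 + r))
n(b(-7)) - (496 - 110*(-14)) = -2*(-2 - 2) - (496 - 110*(-14)) = -2*(-4) - (496 + 1540) = 8 - 1*2036 = 8 - 2036 = -2028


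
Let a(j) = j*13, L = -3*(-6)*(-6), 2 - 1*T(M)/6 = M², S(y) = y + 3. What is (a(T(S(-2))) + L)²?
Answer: 900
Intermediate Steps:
S(y) = 3 + y
T(M) = 12 - 6*M²
L = -108 (L = 18*(-6) = -108)
a(j) = 13*j
(a(T(S(-2))) + L)² = (13*(12 - 6*(3 - 2)²) - 108)² = (13*(12 - 6*1²) - 108)² = (13*(12 - 6*1) - 108)² = (13*(12 - 6) - 108)² = (13*6 - 108)² = (78 - 108)² = (-30)² = 900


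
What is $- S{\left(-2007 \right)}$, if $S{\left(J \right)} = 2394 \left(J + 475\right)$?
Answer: $3667608$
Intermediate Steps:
$S{\left(J \right)} = 1137150 + 2394 J$ ($S{\left(J \right)} = 2394 \left(475 + J\right) = 1137150 + 2394 J$)
$- S{\left(-2007 \right)} = - (1137150 + 2394 \left(-2007\right)) = - (1137150 - 4804758) = \left(-1\right) \left(-3667608\right) = 3667608$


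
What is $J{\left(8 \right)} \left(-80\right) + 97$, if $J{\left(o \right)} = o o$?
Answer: $-5023$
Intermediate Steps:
$J{\left(o \right)} = o^{2}$
$J{\left(8 \right)} \left(-80\right) + 97 = 8^{2} \left(-80\right) + 97 = 64 \left(-80\right) + 97 = -5120 + 97 = -5023$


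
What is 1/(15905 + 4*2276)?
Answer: 1/25009 ≈ 3.9986e-5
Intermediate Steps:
1/(15905 + 4*2276) = 1/(15905 + 9104) = 1/25009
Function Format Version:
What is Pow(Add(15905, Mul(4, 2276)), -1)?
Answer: Rational(1, 25009) ≈ 3.9986e-5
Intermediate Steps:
Pow(Add(15905, Mul(4, 2276)), -1) = Pow(Add(15905, 9104), -1) = Pow(25009, -1) = Rational(1, 25009)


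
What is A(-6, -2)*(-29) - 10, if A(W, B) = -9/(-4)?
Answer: -301/4 ≈ -75.250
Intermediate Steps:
A(W, B) = 9/4 (A(W, B) = -9*(-¼) = 9/4)
A(-6, -2)*(-29) - 10 = (9/4)*(-29) - 10 = -261/4 - 10 = -301/4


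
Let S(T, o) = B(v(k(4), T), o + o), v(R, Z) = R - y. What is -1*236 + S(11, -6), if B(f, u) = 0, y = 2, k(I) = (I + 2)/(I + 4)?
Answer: -236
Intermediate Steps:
k(I) = (2 + I)/(4 + I)
v(R, Z) = -2 + R (v(R, Z) = R - 1*2 = R - 2 = -2 + R)
S(T, o) = 0
-1*236 + S(11, -6) = -1*236 + 0 = -236 + 0 = -236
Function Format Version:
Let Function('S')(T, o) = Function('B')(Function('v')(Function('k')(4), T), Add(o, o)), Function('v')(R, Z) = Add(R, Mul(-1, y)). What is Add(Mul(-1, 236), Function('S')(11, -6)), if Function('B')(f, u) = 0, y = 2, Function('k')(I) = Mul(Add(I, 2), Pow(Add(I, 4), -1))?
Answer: -236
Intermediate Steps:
Function('k')(I) = Mul(Pow(Add(4, I), -1), Add(2, I)) (Function('k')(I) = Mul(Add(2, I), Pow(Add(4, I), -1)) = Mul(Pow(Add(4, I), -1), Add(2, I)))
Function('v')(R, Z) = Add(-2, R) (Function('v')(R, Z) = Add(R, Mul(-1, 2)) = Add(R, -2) = Add(-2, R))
Function('S')(T, o) = 0
Add(Mul(-1, 236), Function('S')(11, -6)) = Add(Mul(-1, 236), 0) = Add(-236, 0) = -236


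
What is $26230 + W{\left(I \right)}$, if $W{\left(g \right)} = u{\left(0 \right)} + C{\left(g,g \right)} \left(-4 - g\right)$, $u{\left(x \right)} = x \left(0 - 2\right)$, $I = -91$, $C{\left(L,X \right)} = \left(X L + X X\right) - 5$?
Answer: $1466689$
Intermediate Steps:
$C{\left(L,X \right)} = -5 + X^{2} + L X$ ($C{\left(L,X \right)} = \left(L X + X^{2}\right) - 5 = \left(X^{2} + L X\right) - 5 = -5 + X^{2} + L X$)
$u{\left(x \right)} = - 2 x$ ($u{\left(x \right)} = x \left(-2\right) = - 2 x$)
$W{\left(g \right)} = \left(-5 + 2 g^{2}\right) \left(-4 - g\right)$ ($W{\left(g \right)} = \left(-2\right) 0 + \left(-5 + g^{2} + g g\right) \left(-4 - g\right) = 0 + \left(-5 + g^{2} + g^{2}\right) \left(-4 - g\right) = 0 + \left(-5 + 2 g^{2}\right) \left(-4 - g\right) = \left(-5 + 2 g^{2}\right) \left(-4 - g\right)$)
$26230 + W{\left(I \right)} = 26230 - \left(-20 + 66248 - 91 \left(-5 + 2 \left(-91\right)^{2}\right)\right) = 26230 - \left(66228 - 91 \left(-5 + 2 \cdot 8281\right)\right) = 26230 - \left(66228 - 91 \left(-5 + 16562\right)\right) = 26230 - \left(66228 - 1506687\right) = 26230 + \left(20 - 66248 + 1506687\right) = 26230 + 1440459 = 1466689$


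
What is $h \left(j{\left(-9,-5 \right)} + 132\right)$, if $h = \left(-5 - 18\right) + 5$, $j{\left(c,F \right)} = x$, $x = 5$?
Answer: $-2466$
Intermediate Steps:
$j{\left(c,F \right)} = 5$
$h = -18$ ($h = -23 + 5 = -18$)
$h \left(j{\left(-9,-5 \right)} + 132\right) = - 18 \left(5 + 132\right) = \left(-18\right) 137 = -2466$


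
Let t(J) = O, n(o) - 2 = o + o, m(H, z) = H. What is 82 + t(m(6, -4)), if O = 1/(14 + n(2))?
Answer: 1641/20 ≈ 82.050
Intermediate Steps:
n(o) = 2 + 2*o (n(o) = 2 + (o + o) = 2 + 2*o)
O = 1/20 (O = 1/(14 + (2 + 2*2)) = 1/(14 + (2 + 4)) = 1/(14 + 6) = 1/20 ≈ 0.050000)
t(J) = 1/20
82 + t(m(6, -4)) = 82 + 1/20 = 1641/20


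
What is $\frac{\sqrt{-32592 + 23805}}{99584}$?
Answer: $\frac{i \sqrt{8787}}{99584} \approx 0.00094131 i$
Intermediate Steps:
$\frac{\sqrt{-32592 + 23805}}{99584} = \sqrt{-8787} \cdot \frac{1}{99584} = i \sqrt{8787} \cdot \frac{1}{99584} = \frac{i \sqrt{8787}}{99584}$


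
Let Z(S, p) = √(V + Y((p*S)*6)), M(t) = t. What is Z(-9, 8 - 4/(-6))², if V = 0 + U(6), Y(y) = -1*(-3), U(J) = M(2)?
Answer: 5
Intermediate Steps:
U(J) = 2
Y(y) = 3
V = 2 (V = 0 + 2 = 2)
Z(S, p) = √5 (Z(S, p) = √(2 + 3) = √5)
Z(-9, 8 - 4/(-6))² = (√5)² = 5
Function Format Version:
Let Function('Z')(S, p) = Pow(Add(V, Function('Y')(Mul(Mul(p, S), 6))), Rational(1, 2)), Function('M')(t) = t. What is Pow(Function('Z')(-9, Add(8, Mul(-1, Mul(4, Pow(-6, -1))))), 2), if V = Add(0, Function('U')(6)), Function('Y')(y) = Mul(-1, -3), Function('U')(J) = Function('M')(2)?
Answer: 5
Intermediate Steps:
Function('U')(J) = 2
Function('Y')(y) = 3
V = 2 (V = Add(0, 2) = 2)
Function('Z')(S, p) = Pow(5, Rational(1, 2)) (Function('Z')(S, p) = Pow(Add(2, 3), Rational(1, 2)) = Pow(5, Rational(1, 2)))
Pow(Function('Z')(-9, Add(8, Mul(-1, Mul(4, Pow(-6, -1))))), 2) = Pow(Pow(5, Rational(1, 2)), 2) = 5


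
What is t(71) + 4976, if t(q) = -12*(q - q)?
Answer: 4976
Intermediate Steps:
t(q) = 0 (t(q) = -12*0 = 0)
t(71) + 4976 = 0 + 4976 = 4976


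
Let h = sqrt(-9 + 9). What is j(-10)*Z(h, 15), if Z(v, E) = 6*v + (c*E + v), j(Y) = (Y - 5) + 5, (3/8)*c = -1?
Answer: 400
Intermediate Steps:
c = -8/3 (c = (8/3)*(-1) = -8/3 ≈ -2.6667)
h = 0 (h = sqrt(0) = 0)
j(Y) = Y (j(Y) = (-5 + Y) + 5 = Y)
Z(v, E) = 7*v - 8*E/3 (Z(v, E) = 6*v + (-8*E/3 + v) = 6*v + (v - 8*E/3) = 7*v - 8*E/3)
j(-10)*Z(h, 15) = -10*(7*0 - 8/3*15) = -10*(0 - 40) = -10*(-40) = 400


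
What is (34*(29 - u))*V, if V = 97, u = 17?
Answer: 39576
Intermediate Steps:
(34*(29 - u))*V = (34*(29 - 1*17))*97 = (34*(29 - 17))*97 = (34*12)*97 = 408*97 = 39576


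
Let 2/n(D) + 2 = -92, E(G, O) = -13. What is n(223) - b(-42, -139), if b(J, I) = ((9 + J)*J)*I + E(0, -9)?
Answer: 9055348/47 ≈ 1.9267e+5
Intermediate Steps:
n(D) = -1/47 (n(D) = 2/(-2 - 92) = 2/(-94) = 2*(-1/94) = -1/47)
b(J, I) = -13 + I*J*(9 + J) (b(J, I) = ((9 + J)*J)*I - 13 = (J*(9 + J))*I - 13 = I*J*(9 + J) - 13 = -13 + I*J*(9 + J))
n(223) - b(-42, -139) = -1/47 - (-13 - 139*(-42)² + 9*(-139)*(-42)) = -1/47 - (-13 - 139*1764 + 52542) = -1/47 - (-13 - 245196 + 52542) = -1/47 - 1*(-192667) = -1/47 + 192667 = 9055348/47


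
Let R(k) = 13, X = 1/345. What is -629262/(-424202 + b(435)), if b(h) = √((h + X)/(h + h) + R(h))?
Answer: 40060149903519300/27005596568834287 + 9438930*√1351350671/27005596568834287 ≈ 1.4834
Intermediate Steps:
X = 1/345 ≈ 0.0028986
b(h) = √(13 + (1/345 + h)/(2*h)) (b(h) = √((h + 1/345)/(h + h) + 13) = √((1/345 + h)/((2*h)) + 13) = √((1/345 + h)*(1/(2*h)) + 13) = √((1/345 + h)/(2*h) + 13) = √(13 + (1/345 + h)/(2*h)))
-629262/(-424202 + b(435)) = -629262/(-424202 + √(6427350 + 690/435)/690) = -629262/(-424202 + √(6427350 + 690*(1/435))/690) = -629262/(-424202 + √(6427350 + 46/29)/690) = -629262/(-424202 + √(186393196/29)/690) = -629262/(-424202 + (2*√1351350671/29)/690) = -629262/(-424202 + √1351350671/10005)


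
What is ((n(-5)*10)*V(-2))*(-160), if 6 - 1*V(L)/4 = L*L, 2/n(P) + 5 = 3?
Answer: 12800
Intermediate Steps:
n(P) = -1 (n(P) = 2/(-5 + 3) = 2/(-2) = 2*(-½) = -1)
V(L) = 24 - 4*L² (V(L) = 24 - 4*L*L = 24 - 4*L²)
((n(-5)*10)*V(-2))*(-160) = ((-1*10)*(24 - 4*(-2)²))*(-160) = -10*(24 - 4*4)*(-160) = -10*(24 - 16)*(-160) = -10*8*(-160) = -80*(-160) = 12800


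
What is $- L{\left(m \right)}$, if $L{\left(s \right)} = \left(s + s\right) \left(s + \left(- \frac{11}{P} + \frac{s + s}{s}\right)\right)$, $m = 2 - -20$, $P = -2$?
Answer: $-1298$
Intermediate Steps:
$m = 22$ ($m = 2 + 20 = 22$)
$L{\left(s \right)} = 2 s \left(\frac{15}{2} + s\right)$ ($L{\left(s \right)} = \left(s + s\right) \left(s + \left(- \frac{11}{-2} + \frac{s + s}{s}\right)\right) = 2 s \left(s + \left(\left(-11\right) \left(- \frac{1}{2}\right) + \frac{2 s}{s}\right)\right) = 2 s \left(s + \left(\frac{11}{2} + 2\right)\right) = 2 s \left(s + \frac{15}{2}\right) = 2 s \left(\frac{15}{2} + s\right)$)
$- L{\left(m \right)} = - 22 \left(15 + 2 \cdot 22\right) = - 22 \left(15 + 44\right) = - 22 \cdot 59 = \left(-1\right) 1298 = -1298$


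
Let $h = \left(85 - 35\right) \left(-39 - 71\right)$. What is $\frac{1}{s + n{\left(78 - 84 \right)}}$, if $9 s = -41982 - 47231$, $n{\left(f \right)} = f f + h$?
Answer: $- \frac{9}{138389} \approx -6.5034 \cdot 10^{-5}$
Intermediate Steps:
$h = -5500$ ($h = 50 \left(-110\right) = -5500$)
$n{\left(f \right)} = -5500 + f^{2}$ ($n{\left(f \right)} = f f - 5500 = f^{2} - 5500 = -5500 + f^{2}$)
$s = - \frac{89213}{9}$ ($s = \frac{-41982 - 47231}{9} = \frac{1}{9} \left(-89213\right) = - \frac{89213}{9} \approx -9912.6$)
$\frac{1}{s + n{\left(78 - 84 \right)}} = \frac{1}{- \frac{89213}{9} - \left(5500 - \left(78 - 84\right)^{2}\right)} = \frac{1}{- \frac{89213}{9} - \left(5500 - \left(-6\right)^{2}\right)} = \frac{1}{- \frac{89213}{9} + \left(-5500 + 36\right)} = \frac{1}{- \frac{89213}{9} - 5464} = \frac{1}{- \frac{138389}{9}} = - \frac{9}{138389}$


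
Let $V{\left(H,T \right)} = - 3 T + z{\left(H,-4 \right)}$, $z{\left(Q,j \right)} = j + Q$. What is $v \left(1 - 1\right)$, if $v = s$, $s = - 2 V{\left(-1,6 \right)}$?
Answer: $0$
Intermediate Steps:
$z{\left(Q,j \right)} = Q + j$
$V{\left(H,T \right)} = -4 + H - 3 T$ ($V{\left(H,T \right)} = - 3 T + \left(H - 4\right) = - 3 T + \left(-4 + H\right) = -4 + H - 3 T$)
$s = 46$ ($s = - 2 \left(-4 - 1 - 18\right) = \left(-2\right) \left(-23\right) = 46$)
$v = 46$
$v \left(1 - 1\right) = 46 \left(1 - 1\right) = 46 \cdot 0 = 0$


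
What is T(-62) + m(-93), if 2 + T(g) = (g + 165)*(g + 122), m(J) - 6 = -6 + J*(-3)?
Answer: 6457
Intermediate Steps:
m(J) = -3*J (m(J) = 6 + (-6 + J*(-3)) = 6 + (-6 - 3*J) = -3*J)
T(g) = -2 + (122 + g)*(165 + g) (T(g) = -2 + (g + 165)*(g + 122) = -2 + (165 + g)*(122 + g) = -2 + (122 + g)*(165 + g))
T(-62) + m(-93) = (20128 + (-62)² + 287*(-62)) - 3*(-93) = (20128 + 3844 - 17794) + 279 = 6178 + 279 = 6457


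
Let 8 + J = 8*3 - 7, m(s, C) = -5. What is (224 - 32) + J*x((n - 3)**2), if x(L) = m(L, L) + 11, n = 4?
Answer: 246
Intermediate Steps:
x(L) = 6 (x(L) = -5 + 11 = 6)
J = 9 (J = -8 + (8*3 - 7) = -8 + (24 - 7) = -8 + 17 = 9)
(224 - 32) + J*x((n - 3)**2) = (224 - 32) + 9*6 = 192 + 54 = 246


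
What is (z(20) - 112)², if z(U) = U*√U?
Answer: 20544 - 8960*√5 ≈ 508.83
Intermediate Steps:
z(U) = U^(3/2)
(z(20) - 112)² = (20^(3/2) - 112)² = (40*√5 - 112)² = (-112 + 40*√5)²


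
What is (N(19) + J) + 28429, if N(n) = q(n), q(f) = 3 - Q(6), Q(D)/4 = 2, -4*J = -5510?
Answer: 59603/2 ≈ 29802.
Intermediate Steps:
J = 2755/2 (J = -¼*(-5510) = 2755/2 ≈ 1377.5)
Q(D) = 8 (Q(D) = 4*2 = 8)
q(f) = -5 (q(f) = 3 - 1*8 = 3 - 8 = -5)
N(n) = -5
(N(19) + J) + 28429 = (-5 + 2755/2) + 28429 = 2745/2 + 28429 = 59603/2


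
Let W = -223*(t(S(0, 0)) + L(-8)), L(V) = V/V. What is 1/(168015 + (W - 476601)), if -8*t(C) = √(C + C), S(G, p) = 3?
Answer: -9881888/3051615802205 - 892*√6/3051615802205 ≈ -3.2390e-6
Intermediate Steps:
t(C) = -√2*√C/8 (t(C) = -√(C + C)/8 = -√2*√C/8)
L(V) = 1
W = -223 + 223*√6/8 (W = -223*(-√2*√3/8 + 1) = -223*(-√6/8 + 1) = -223*(1 - √6/8) = -223 + 223*√6/8 ≈ -154.72)
1/(168015 + (W - 476601)) = 1/(168015 + ((-223 + 223*√6/8) - 476601)) = 1/(168015 + (-476824 + 223*√6/8)) = 1/(-308809 + 223*√6/8)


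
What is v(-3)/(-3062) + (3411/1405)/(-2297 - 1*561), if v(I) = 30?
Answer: -65454591/6147715190 ≈ -0.010647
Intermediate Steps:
v(-3)/(-3062) + (3411/1405)/(-2297 - 1*561) = 30/(-3062) + (3411/1405)/(-2297 - 1*561) = 30*(-1/3062) + (3411*(1/1405))/(-2297 - 561) = -15/1531 + (3411/1405)/(-2858) = -15/1531 + (3411/1405)*(-1/2858) = -15/1531 - 3411/4015490 = -65454591/6147715190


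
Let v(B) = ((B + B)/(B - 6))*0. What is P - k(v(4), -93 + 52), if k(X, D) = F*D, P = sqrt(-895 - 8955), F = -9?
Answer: -369 + 5*I*sqrt(394) ≈ -369.0 + 99.247*I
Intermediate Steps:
P = 5*I*sqrt(394) (P = sqrt(-9850) = 5*I*sqrt(394) ≈ 99.247*I)
v(B) = 0 (v(B) = ((2*B)/(-6 + B))*0 = (2*B/(-6 + B))*0 = 0)
k(X, D) = -9*D
P - k(v(4), -93 + 52) = 5*I*sqrt(394) - (-9)*(-93 + 52) = 5*I*sqrt(394) - (-9)*(-41) = 5*I*sqrt(394) - 1*369 = 5*I*sqrt(394) - 369 = -369 + 5*I*sqrt(394)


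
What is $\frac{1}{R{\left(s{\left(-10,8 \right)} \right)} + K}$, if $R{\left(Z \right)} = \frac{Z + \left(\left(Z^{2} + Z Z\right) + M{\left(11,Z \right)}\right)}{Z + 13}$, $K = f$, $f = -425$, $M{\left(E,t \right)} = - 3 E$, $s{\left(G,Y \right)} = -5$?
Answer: $- \frac{2}{847} \approx -0.0023613$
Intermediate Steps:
$K = -425$
$R{\left(Z \right)} = \frac{-33 + Z + 2 Z^{2}}{13 + Z}$ ($R{\left(Z \right)} = \frac{Z - \left(33 - Z^{2} - Z Z\right)}{Z + 13} = \frac{Z + \left(\left(Z^{2} + Z^{2}\right) - 33\right)}{13 + Z} = \frac{Z + \left(2 Z^{2} - 33\right)}{13 + Z} = \frac{Z + \left(-33 + 2 Z^{2}\right)}{13 + Z} = \frac{-33 + Z + 2 Z^{2}}{13 + Z}$)
$\frac{1}{R{\left(s{\left(-10,8 \right)} \right)} + K} = \frac{1}{\frac{-33 - 5 + 2 \left(-5\right)^{2}}{13 - 5} - 425} = \frac{1}{\frac{-33 - 5 + 2 \cdot 25}{8} - 425} = \frac{1}{\frac{-33 - 5 + 50}{8} - 425} = \frac{1}{\frac{1}{8} \cdot 12 - 425} = \frac{1}{\frac{3}{2} - 425} = \frac{1}{- \frac{847}{2}} = - \frac{2}{847}$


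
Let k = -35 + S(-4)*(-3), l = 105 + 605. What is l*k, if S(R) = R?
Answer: -16330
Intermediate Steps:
l = 710
k = -23 (k = -35 - 4*(-3) = -35 + 12 = -23)
l*k = 710*(-23) = -16330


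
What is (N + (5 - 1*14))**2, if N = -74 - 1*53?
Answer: 18496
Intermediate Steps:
N = -127 (N = -74 - 53 = -127)
(N + (5 - 1*14))**2 = (-127 + (5 - 1*14))**2 = (-127 + (5 - 14))**2 = (-127 - 9)**2 = (-136)**2 = 18496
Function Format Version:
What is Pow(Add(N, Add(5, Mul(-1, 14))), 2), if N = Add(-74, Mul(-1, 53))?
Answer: 18496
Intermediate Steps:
N = -127 (N = Add(-74, -53) = -127)
Pow(Add(N, Add(5, Mul(-1, 14))), 2) = Pow(Add(-127, Add(5, Mul(-1, 14))), 2) = Pow(Add(-127, Add(5, -14)), 2) = Pow(Add(-127, -9), 2) = Pow(-136, 2) = 18496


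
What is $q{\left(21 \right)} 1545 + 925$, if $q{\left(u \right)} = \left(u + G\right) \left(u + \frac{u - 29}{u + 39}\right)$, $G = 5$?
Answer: $839139$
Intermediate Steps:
$q{\left(u \right)} = \left(5 + u\right) \left(u + \frac{-29 + u}{39 + u}\right)$ ($q{\left(u \right)} = \left(u + 5\right) \left(u + \frac{u - 29}{u + 39}\right) = \left(5 + u\right) \left(u + \frac{-29 + u}{39 + u}\right)$)
$q{\left(21 \right)} 1545 + 925 = \frac{-145 + 21^{3} + 45 \cdot 21^{2} + 171 \cdot 21}{39 + 21} \cdot 1545 + 925 = \frac{-145 + 9261 + 45 \cdot 441 + 3591}{60} \cdot 1545 + 925 = \frac{-145 + 9261 + 19845 + 3591}{60} \cdot 1545 + 925 = \frac{1}{60} \cdot 32552 \cdot 1545 + 925 = \frac{8138}{15} \cdot 1545 + 925 = 838214 + 925 = 839139$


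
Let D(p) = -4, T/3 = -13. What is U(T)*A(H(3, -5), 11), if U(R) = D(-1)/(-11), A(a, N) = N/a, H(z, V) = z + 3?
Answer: ⅔ ≈ 0.66667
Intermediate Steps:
H(z, V) = 3 + z
T = -39 (T = 3*(-13) = -39)
U(R) = 4/11 (U(R) = -4/(-11) = -4*(-1/11) = 4/11)
U(T)*A(H(3, -5), 11) = 4*(11/(3 + 3))/11 = 4*(11/6)/11 = 4*(11*(⅙))/11 = (4/11)*(11/6) = ⅔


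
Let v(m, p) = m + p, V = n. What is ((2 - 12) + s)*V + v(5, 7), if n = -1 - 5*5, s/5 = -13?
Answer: 1962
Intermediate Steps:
s = -65 (s = 5*(-13) = -65)
n = -26 (n = -1 - 25 = -26)
V = -26
((2 - 12) + s)*V + v(5, 7) = ((2 - 12) - 65)*(-26) + (5 + 7) = (-10 - 65)*(-26) + 12 = -75*(-26) + 12 = 1950 + 12 = 1962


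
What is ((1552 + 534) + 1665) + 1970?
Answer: 5721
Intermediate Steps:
((1552 + 534) + 1665) + 1970 = (2086 + 1665) + 1970 = 3751 + 1970 = 5721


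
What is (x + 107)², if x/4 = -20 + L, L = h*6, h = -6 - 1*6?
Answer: 68121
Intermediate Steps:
h = -12 (h = -6 - 6 = -12)
L = -72 (L = -12*6 = -72)
x = -368 (x = 4*(-20 - 72) = 4*(-92) = -368)
(x + 107)² = (-368 + 107)² = (-261)² = 68121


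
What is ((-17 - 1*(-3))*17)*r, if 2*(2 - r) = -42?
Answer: -5474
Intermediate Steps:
r = 23 (r = 2 - ½*(-42) = 2 + 21 = 23)
((-17 - 1*(-3))*17)*r = ((-17 - 1*(-3))*17)*23 = ((-17 + 3)*17)*23 = -14*17*23 = -238*23 = -5474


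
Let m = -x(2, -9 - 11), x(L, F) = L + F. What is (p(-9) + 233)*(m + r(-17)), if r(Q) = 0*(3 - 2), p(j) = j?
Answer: 4032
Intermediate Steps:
r(Q) = 0 (r(Q) = 0*1 = 0)
x(L, F) = F + L
m = 18 (m = -((-9 - 11) + 2) = -(-20 + 2) = -1*(-18) = 18)
(p(-9) + 233)*(m + r(-17)) = (-9 + 233)*(18 + 0) = 224*18 = 4032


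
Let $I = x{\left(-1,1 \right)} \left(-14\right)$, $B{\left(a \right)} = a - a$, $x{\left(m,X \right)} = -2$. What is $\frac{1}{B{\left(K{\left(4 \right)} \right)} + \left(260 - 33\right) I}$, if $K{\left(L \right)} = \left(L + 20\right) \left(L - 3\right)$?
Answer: $\frac{1}{6356} \approx 0.00015733$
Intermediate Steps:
$K{\left(L \right)} = \left(-3 + L\right) \left(20 + L\right)$ ($K{\left(L \right)} = \left(20 + L\right) \left(-3 + L\right) = \left(-3 + L\right) \left(20 + L\right)$)
$B{\left(a \right)} = 0$
$I = 28$ ($I = \left(-2\right) \left(-14\right) = 28$)
$\frac{1}{B{\left(K{\left(4 \right)} \right)} + \left(260 - 33\right) I} = \frac{1}{0 + \left(260 - 33\right) 28} = \frac{1}{0 + 227 \cdot 28} = \frac{1}{0 + 6356} = \frac{1}{6356}$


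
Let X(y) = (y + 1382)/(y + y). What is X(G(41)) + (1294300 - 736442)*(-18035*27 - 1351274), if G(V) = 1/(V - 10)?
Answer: -2050930306961/2 ≈ -1.0255e+12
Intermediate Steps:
G(V) = 1/(-10 + V)
X(y) = (1382 + y)/(2*y) (X(y) = (1382 + y)/((2*y)) = (1382 + y)*(1/(2*y)) = (1382 + y)/(2*y))
X(G(41)) + (1294300 - 736442)*(-18035*27 - 1351274) = (1382 + 1/(-10 + 41))/(2*(1/(-10 + 41))) + (1294300 - 736442)*(-18035*27 - 1351274) = (1382 + 1/31)/(2*(1/31)) + 557858*(-486945 - 1351274) = (1382 + 1/31)/(2*(1/31)) + 557858*(-1838219) = (½)*31*(42843/31) - 1025465174902 = 42843/2 - 1025465174902 = -2050930306961/2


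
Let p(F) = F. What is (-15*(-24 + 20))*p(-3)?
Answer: -180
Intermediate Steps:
(-15*(-24 + 20))*p(-3) = -15*(-24 + 20)*(-3) = -15*(-4)*(-3) = 60*(-3) = -180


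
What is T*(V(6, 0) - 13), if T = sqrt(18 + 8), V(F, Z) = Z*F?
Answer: -13*sqrt(26) ≈ -66.287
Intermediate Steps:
V(F, Z) = F*Z
T = sqrt(26) ≈ 5.0990
T*(V(6, 0) - 13) = sqrt(26)*(6*0 - 13) = sqrt(26)*(0 - 13) = sqrt(26)*(-13) = -13*sqrt(26)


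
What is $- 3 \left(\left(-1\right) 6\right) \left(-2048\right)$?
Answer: $-36864$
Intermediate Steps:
$- 3 \left(\left(-1\right) 6\right) \left(-2048\right) = \left(-3\right) \left(-6\right) \left(-2048\right) = 18 \left(-2048\right) = -36864$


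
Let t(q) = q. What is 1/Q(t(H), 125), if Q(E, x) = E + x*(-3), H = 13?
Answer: -1/362 ≈ -0.0027624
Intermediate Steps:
Q(E, x) = E - 3*x
1/Q(t(H), 125) = 1/(13 - 3*125) = 1/(13 - 375) = 1/(-362) = -1/362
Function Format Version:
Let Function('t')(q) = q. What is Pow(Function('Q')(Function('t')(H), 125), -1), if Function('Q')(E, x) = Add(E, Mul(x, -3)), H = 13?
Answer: Rational(-1, 362) ≈ -0.0027624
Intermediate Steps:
Function('Q')(E, x) = Add(E, Mul(-3, x))
Pow(Function('Q')(Function('t')(H), 125), -1) = Pow(Add(13, Mul(-3, 125)), -1) = Pow(Add(13, -375), -1) = Pow(-362, -1) = Rational(-1, 362)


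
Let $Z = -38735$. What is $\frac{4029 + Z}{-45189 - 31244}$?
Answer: $\frac{4958}{10919} \approx 0.45407$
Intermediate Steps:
$\frac{4029 + Z}{-45189 - 31244} = \frac{4029 - 38735}{-45189 - 31244} = - \frac{34706}{-76433} = \left(-34706\right) \left(- \frac{1}{76433}\right) = \frac{4958}{10919}$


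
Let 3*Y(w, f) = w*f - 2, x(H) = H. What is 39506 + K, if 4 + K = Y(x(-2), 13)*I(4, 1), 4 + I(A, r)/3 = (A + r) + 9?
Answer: 39222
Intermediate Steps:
Y(w, f) = -⅔ + f*w/3 (Y(w, f) = (w*f - 2)/3 = (f*w - 2)/3 = (-2 + f*w)/3 = -⅔ + f*w/3)
I(A, r) = 15 + 3*A + 3*r (I(A, r) = -12 + 3*((A + r) + 9) = -12 + 3*(9 + A + r) = -12 + (27 + 3*A + 3*r) = 15 + 3*A + 3*r)
K = -284 (K = -4 + (-⅔ + (⅓)*13*(-2))*(15 + 3*4 + 3*1) = -4 + (-⅔ - 26/3)*(15 + 12 + 3) = -4 - 28/3*30 = -4 - 280 = -284)
39506 + K = 39506 - 284 = 39222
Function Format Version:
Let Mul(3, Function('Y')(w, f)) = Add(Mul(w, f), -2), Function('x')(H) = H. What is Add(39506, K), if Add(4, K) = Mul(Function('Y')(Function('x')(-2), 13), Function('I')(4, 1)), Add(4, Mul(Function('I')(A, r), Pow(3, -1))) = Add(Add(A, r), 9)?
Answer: 39222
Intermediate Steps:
Function('Y')(w, f) = Add(Rational(-2, 3), Mul(Rational(1, 3), f, w)) (Function('Y')(w, f) = Mul(Rational(1, 3), Add(Mul(w, f), -2)) = Mul(Rational(1, 3), Add(Mul(f, w), -2)) = Mul(Rational(1, 3), Add(-2, Mul(f, w))) = Add(Rational(-2, 3), Mul(Rational(1, 3), f, w)))
Function('I')(A, r) = Add(15, Mul(3, A), Mul(3, r)) (Function('I')(A, r) = Add(-12, Mul(3, Add(Add(A, r), 9))) = Add(-12, Mul(3, Add(9, A, r))) = Add(-12, Add(27, Mul(3, A), Mul(3, r))) = Add(15, Mul(3, A), Mul(3, r)))
K = -284 (K = Add(-4, Mul(Add(Rational(-2, 3), Mul(Rational(1, 3), 13, -2)), Add(15, Mul(3, 4), Mul(3, 1)))) = Add(-4, Mul(Add(Rational(-2, 3), Rational(-26, 3)), Add(15, 12, 3))) = Add(-4, Mul(Rational(-28, 3), 30)) = Add(-4, -280) = -284)
Add(39506, K) = Add(39506, -284) = 39222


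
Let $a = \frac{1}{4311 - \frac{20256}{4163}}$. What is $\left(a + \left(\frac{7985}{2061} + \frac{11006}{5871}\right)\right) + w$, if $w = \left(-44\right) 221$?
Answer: $- \frac{234223056774808882}{24101359562583} \approx -9718.3$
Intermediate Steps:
$w = -9724$
$a = \frac{4163}{17926437}$ ($a = \frac{1}{4311 - \frac{20256}{4163}} = \frac{1}{\frac{17926437}{4163}} = \frac{4163}{17926437} \approx 0.00023223$)
$\left(a + \left(\frac{7985}{2061} + \frac{11006}{5871}\right)\right) + w = \left(\frac{4163}{17926437} + \left(\frac{7985}{2061} + \frac{11006}{5871}\right)\right) - 9724 = \left(\frac{4163}{17926437} + \frac{23187767}{4033377}\right) - 9724 = \frac{138563611748210}{24101359562583} - 9724 = - \frac{234223056774808882}{24101359562583}$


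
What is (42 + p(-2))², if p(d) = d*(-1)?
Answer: 1936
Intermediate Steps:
p(d) = -d
(42 + p(-2))² = (42 - 1*(-2))² = (42 + 2)² = 44² = 1936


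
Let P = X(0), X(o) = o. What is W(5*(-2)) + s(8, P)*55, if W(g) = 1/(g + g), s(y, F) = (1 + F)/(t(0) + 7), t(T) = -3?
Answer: 137/10 ≈ 13.700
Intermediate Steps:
P = 0
s(y, F) = ¼ + F/4 (s(y, F) = (1 + F)/(-3 + 7) = (1 + F)/4 = (1 + F)*(¼) = ¼ + F/4)
W(g) = 1/(2*g)
W(5*(-2)) + s(8, P)*55 = 1/(2*((5*(-2)))) + (¼ + (¼)*0)*55 = (½)/(-10) + (¼ + 0)*55 = (½)*(-⅒) + (¼)*55 = -1/20 + 55/4 = 137/10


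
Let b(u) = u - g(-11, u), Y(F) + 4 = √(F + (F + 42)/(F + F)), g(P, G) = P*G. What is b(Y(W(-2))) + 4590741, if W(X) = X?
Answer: 4590693 + 24*I*√3 ≈ 4.5907e+6 + 41.569*I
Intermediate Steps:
g(P, G) = G*P
Y(F) = -4 + √(F + (42 + F)/(2*F)) (Y(F) = -4 + √(F + (F + 42)/(F + F)) = -4 + √(F + (42 + F)/((2*F))) = -4 + √(F + (42 + F)*(1/(2*F))) = -4 + √(F + (42 + F)/(2*F)))
b(u) = 12*u (b(u) = u - u*(-11) = u - (-11)*u = u + 11*u = 12*u)
b(Y(W(-2))) + 4590741 = 12*(-4 + √(2 + 4*(-2) + 84/(-2))/2) + 4590741 = 12*(-4 + √(2 - 8 + 84*(-½))/2) + 4590741 = 12*(-4 + √(2 - 8 - 42)/2) + 4590741 = 12*(-4 + √(-48)/2) + 4590741 = 12*(-4 + (4*I*√3)/2) + 4590741 = 12*(-4 + 2*I*√3) + 4590741 = (-48 + 24*I*√3) + 4590741 = 4590693 + 24*I*√3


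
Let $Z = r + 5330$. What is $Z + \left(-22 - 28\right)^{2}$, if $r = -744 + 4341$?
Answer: $11427$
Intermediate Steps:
$r = 3597$
$Z = 8927$ ($Z = 3597 + 5330 = 8927$)
$Z + \left(-22 - 28\right)^{2} = 8927 + \left(-22 - 28\right)^{2} = 8927 + \left(-50\right)^{2} = 8927 + 2500 = 11427$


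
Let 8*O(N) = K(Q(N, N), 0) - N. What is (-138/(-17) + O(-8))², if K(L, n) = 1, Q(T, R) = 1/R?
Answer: 1580049/18496 ≈ 85.427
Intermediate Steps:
O(N) = ⅛ - N/8 (O(N) = (1 - N)/8 = ⅛ - N/8)
(-138/(-17) + O(-8))² = (-138/(-17) + (⅛ - ⅛*(-8)))² = (-138*(-1/17) + (⅛ + 1))² = (138/17 + 9/8)² = (1257/136)² = 1580049/18496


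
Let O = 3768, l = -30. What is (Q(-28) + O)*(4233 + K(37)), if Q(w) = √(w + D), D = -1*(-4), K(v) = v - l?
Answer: 16202400 + 8600*I*√6 ≈ 1.6202e+7 + 21066.0*I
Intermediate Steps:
K(v) = 30 + v (K(v) = v - 1*(-30) = v + 30 = 30 + v)
D = 4
Q(w) = √(4 + w) (Q(w) = √(w + 4) = √(4 + w))
(Q(-28) + O)*(4233 + K(37)) = (√(4 - 28) + 3768)*(4233 + (30 + 37)) = (√(-24) + 3768)*(4233 + 67) = (2*I*√6 + 3768)*4300 = (3768 + 2*I*√6)*4300 = 16202400 + 8600*I*√6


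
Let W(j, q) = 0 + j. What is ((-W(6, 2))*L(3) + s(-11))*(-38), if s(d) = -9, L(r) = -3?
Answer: -342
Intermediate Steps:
W(j, q) = j
((-W(6, 2))*L(3) + s(-11))*(-38) = (-1*6*(-3) - 9)*(-38) = (-6*(-3) - 9)*(-38) = (18 - 9)*(-38) = 9*(-38) = -342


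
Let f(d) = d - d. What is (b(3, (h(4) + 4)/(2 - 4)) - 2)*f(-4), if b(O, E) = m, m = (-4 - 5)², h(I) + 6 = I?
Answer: 0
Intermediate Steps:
h(I) = -6 + I
m = 81 (m = (-9)² = 81)
f(d) = 0
b(O, E) = 81
(b(3, (h(4) + 4)/(2 - 4)) - 2)*f(-4) = (81 - 2)*0 = 79*0 = 0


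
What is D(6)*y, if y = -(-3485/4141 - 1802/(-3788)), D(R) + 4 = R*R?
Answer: 1119824/95647 ≈ 11.708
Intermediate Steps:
D(R) = -4 + R² (D(R) = -4 + R*R = -4 + R²)
y = 69989/191294 (y = -(-3485*1/4141 - 1802*(-1/3788)) = -(-85/101 + 901/1894) = -1*(-69989/191294) = 69989/191294 ≈ 0.36587)
D(6)*y = (-4 + 6²)*(69989/191294) = (-4 + 36)*(69989/191294) = 32*(69989/191294) = 1119824/95647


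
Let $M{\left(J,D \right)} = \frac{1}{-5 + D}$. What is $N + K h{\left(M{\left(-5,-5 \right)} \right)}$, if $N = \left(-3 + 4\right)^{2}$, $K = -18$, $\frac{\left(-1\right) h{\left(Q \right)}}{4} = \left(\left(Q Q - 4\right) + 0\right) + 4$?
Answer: $\frac{43}{25} \approx 1.72$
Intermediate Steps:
$h{\left(Q \right)} = - 4 Q^{2}$ ($h{\left(Q \right)} = - 4 \left(\left(\left(Q Q - 4\right) + 0\right) + 4\right) = - 4 \left(\left(\left(Q^{2} - 4\right) + 0\right) + 4\right) = - 4 \left(\left(\left(-4 + Q^{2}\right) + 0\right) + 4\right) = - 4 \left(\left(-4 + Q^{2}\right) + 4\right) = - 4 Q^{2}$)
$N = 1$ ($N = 1^{2} = 1$)
$N + K h{\left(M{\left(-5,-5 \right)} \right)} = 1 - 18 \left(- 4 \left(\frac{1}{-5 - 5}\right)^{2}\right) = 1 - 18 \left(- 4 \left(\frac{1}{-10}\right)^{2}\right) = 1 - 18 \left(- 4 \left(- \frac{1}{10}\right)^{2}\right) = 1 - 18 \left(\left(-4\right) \frac{1}{100}\right) = 1 - - \frac{18}{25} = 1 + \frac{18}{25} = \frac{43}{25}$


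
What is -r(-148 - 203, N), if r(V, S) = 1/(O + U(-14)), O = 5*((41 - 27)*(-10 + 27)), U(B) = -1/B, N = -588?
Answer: -14/16661 ≈ -0.00084029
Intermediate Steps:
O = 1190 (O = 5*(14*17) = 5*238 = 1190)
r(V, S) = 14/16661 (r(V, S) = 1/(1190 - 1/(-14)) = 1/(1190 - 1*(-1/14)) = 1/(1190 + 1/14) = 1/(16661/14) = 14/16661)
-r(-148 - 203, N) = -1*14/16661 = -14/16661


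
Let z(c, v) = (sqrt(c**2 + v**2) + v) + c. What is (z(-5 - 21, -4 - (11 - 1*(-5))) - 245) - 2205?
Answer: -2496 + 2*sqrt(269) ≈ -2463.2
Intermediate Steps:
z(c, v) = c + v + sqrt(c**2 + v**2) (z(c, v) = (v + sqrt(c**2 + v**2)) + c = c + v + sqrt(c**2 + v**2))
(z(-5 - 21, -4 - (11 - 1*(-5))) - 245) - 2205 = (((-5 - 21) + (-4 - (11 - 1*(-5))) + sqrt((-5 - 21)**2 + (-4 - (11 - 1*(-5)))**2)) - 245) - 2205 = ((-26 + (-4 - (11 + 5)) + sqrt((-26)**2 + (-4 - (11 + 5))**2)) - 245) - 2205 = ((-26 + (-4 - 1*16) + sqrt(676 + (-4 - 1*16)**2)) - 245) - 2205 = ((-26 + (-4 - 16) + sqrt(676 + (-4 - 16)**2)) - 245) - 2205 = ((-26 - 20 + sqrt(676 + (-20)**2)) - 245) - 2205 = ((-26 - 20 + sqrt(676 + 400)) - 245) - 2205 = ((-26 - 20 + sqrt(1076)) - 245) - 2205 = ((-26 - 20 + 2*sqrt(269)) - 245) - 2205 = ((-46 + 2*sqrt(269)) - 245) - 2205 = (-291 + 2*sqrt(269)) - 2205 = -2496 + 2*sqrt(269)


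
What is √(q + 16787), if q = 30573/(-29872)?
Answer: √936171100097/7468 ≈ 129.56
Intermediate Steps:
q = -30573/29872 (q = 30573*(-1/29872) = -30573/29872 ≈ -1.0235)
√(q + 16787) = √(-30573/29872 + 16787) = √(501430691/29872) = √936171100097/7468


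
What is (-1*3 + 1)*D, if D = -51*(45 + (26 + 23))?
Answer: 9588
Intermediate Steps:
D = -4794 (D = -51*(45 + 49) = -51*94 = -4794)
(-1*3 + 1)*D = (-1*3 + 1)*(-4794) = (-3 + 1)*(-4794) = -2*(-4794) = 9588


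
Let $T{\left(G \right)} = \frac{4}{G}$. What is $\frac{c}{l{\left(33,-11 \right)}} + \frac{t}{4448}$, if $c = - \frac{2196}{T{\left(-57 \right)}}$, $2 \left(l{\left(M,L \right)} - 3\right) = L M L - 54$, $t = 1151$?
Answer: $\frac{94307741}{5849120} \approx 16.123$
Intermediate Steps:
$l{\left(M,L \right)} = -24 + \frac{M L^{2}}{2}$ ($l{\left(M,L \right)} = 3 + \frac{L M L - 54}{2} = 3 + \frac{M L^{2} - 54}{2} = 3 + \frac{-54 + M L^{2}}{2} = 3 + \left(-27 + \frac{M L^{2}}{2}\right) = -24 + \frac{M L^{2}}{2}$)
$c = 31293$ ($c = - \frac{2196}{4 \frac{1}{-57}} = - \frac{2196}{4 \left(- \frac{1}{57}\right)} = - \frac{2196}{- \frac{4}{57}} = \left(-2196\right) \left(- \frac{57}{4}\right) = 31293$)
$\frac{c}{l{\left(33,-11 \right)}} + \frac{t}{4448} = \frac{31293}{-24 + \frac{1}{2} \cdot 33 \left(-11\right)^{2}} + \frac{1151}{4448} = \frac{31293}{-24 + \frac{1}{2} \cdot 33 \cdot 121} + 1151 \cdot \frac{1}{4448} = \frac{31293}{-24 + \frac{3993}{2}} + \frac{1151}{4448} = \frac{31293}{\frac{3945}{2}} + \frac{1151}{4448} = 31293 \cdot \frac{2}{3945} + \frac{1151}{4448} = \frac{20862}{1315} + \frac{1151}{4448} = \frac{94307741}{5849120}$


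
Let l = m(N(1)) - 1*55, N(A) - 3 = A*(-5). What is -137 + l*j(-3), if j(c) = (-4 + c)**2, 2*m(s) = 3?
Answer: -5517/2 ≈ -2758.5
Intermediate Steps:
N(A) = 3 - 5*A (N(A) = 3 + A*(-5) = 3 - 5*A)
m(s) = 3/2 (m(s) = (1/2)*3 = 3/2)
l = -107/2 (l = 3/2 - 1*55 = 3/2 - 55 = -107/2 ≈ -53.500)
-137 + l*j(-3) = -137 - 107*(-4 - 3)**2/2 = -137 - 107/2*(-7)**2 = -137 - 107/2*49 = -137 - 5243/2 = -5517/2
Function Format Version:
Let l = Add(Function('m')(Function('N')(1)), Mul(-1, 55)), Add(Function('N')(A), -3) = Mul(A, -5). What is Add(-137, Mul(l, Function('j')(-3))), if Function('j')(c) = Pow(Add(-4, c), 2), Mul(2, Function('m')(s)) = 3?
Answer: Rational(-5517, 2) ≈ -2758.5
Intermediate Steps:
Function('N')(A) = Add(3, Mul(-5, A)) (Function('N')(A) = Add(3, Mul(A, -5)) = Add(3, Mul(-5, A)))
Function('m')(s) = Rational(3, 2) (Function('m')(s) = Mul(Rational(1, 2), 3) = Rational(3, 2))
l = Rational(-107, 2) (l = Add(Rational(3, 2), Mul(-1, 55)) = Add(Rational(3, 2), -55) = Rational(-107, 2) ≈ -53.500)
Add(-137, Mul(l, Function('j')(-3))) = Add(-137, Mul(Rational(-107, 2), Pow(Add(-4, -3), 2))) = Add(-137, Mul(Rational(-107, 2), Pow(-7, 2))) = Add(-137, Mul(Rational(-107, 2), 49)) = Add(-137, Rational(-5243, 2)) = Rational(-5517, 2)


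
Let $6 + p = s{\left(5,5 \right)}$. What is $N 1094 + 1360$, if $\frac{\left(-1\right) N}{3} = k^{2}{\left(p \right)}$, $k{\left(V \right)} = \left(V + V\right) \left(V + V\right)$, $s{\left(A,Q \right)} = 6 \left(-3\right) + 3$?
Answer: $-10212584912$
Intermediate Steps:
$s{\left(A,Q \right)} = -15$ ($s{\left(A,Q \right)} = -18 + 3 = -15$)
$p = -21$ ($p = -6 - 15 = -21$)
$k{\left(V \right)} = 4 V^{2}$ ($k{\left(V \right)} = 2 V 2 V = 4 V^{2}$)
$N = -9335088$ ($N = - 3 \left(4 \left(-21\right)^{2}\right)^{2} = - 3 \left(4 \cdot 441\right)^{2} = - 3 \cdot 1764^{2} = \left(-3\right) 3111696 = -9335088$)
$N 1094 + 1360 = \left(-9335088\right) 1094 + 1360 = -10212586272 + 1360 = -10212584912$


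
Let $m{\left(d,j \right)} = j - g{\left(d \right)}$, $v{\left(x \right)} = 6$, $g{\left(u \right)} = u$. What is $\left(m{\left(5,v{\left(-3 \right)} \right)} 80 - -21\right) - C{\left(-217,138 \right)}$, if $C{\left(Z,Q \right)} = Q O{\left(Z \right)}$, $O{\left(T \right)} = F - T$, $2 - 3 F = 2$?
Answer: $-29845$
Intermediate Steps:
$F = 0$ ($F = \frac{2}{3} - \frac{2}{3} = 0$)
$O{\left(T \right)} = - T$ ($O{\left(T \right)} = 0 - T = - T$)
$C{\left(Z,Q \right)} = - Q Z$ ($C{\left(Z,Q \right)} = Q \left(- Z\right) = - Q Z$)
$m{\left(d,j \right)} = j - d$
$\left(m{\left(5,v{\left(-3 \right)} \right)} 80 - -21\right) - C{\left(-217,138 \right)} = \left(\left(6 - 5\right) 80 - -21\right) - \left(-1\right) 138 \left(-217\right) = \left(\left(6 - 5\right) 80 + \left(-12 + 33\right)\right) - 29946 = \left(1 \cdot 80 + 21\right) - 29946 = \left(80 + 21\right) - 29946 = 101 - 29946 = -29845$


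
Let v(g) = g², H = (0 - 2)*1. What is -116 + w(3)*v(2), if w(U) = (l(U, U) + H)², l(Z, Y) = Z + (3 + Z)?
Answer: 80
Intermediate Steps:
l(Z, Y) = 3 + 2*Z
H = -2 (H = -2*1 = -2)
w(U) = (1 + 2*U)² (w(U) = ((3 + 2*U) - 2)² = (1 + 2*U)²)
-116 + w(3)*v(2) = -116 + (1 + 2*3)²*2² = -116 + (1 + 6)²*4 = -116 + 7²*4 = -116 + 49*4 = -116 + 196 = 80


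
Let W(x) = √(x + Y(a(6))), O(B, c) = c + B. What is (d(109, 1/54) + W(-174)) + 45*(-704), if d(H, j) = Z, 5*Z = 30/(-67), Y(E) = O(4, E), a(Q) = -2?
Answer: -2122566/67 + 2*I*√43 ≈ -31680.0 + 13.115*I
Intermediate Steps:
O(B, c) = B + c
Y(E) = 4 + E
W(x) = √(2 + x) (W(x) = √(x + (4 - 2)) = √(x + 2) = √(2 + x))
Z = -6/67 (Z = (30/(-67))/5 = (30*(-1/67))/5 = (⅕)*(-30/67) = -6/67 ≈ -0.089552)
d(H, j) = -6/67
(d(109, 1/54) + W(-174)) + 45*(-704) = (-6/67 + √(2 - 174)) + 45*(-704) = (-6/67 + √(-172)) - 31680 = (-6/67 + 2*I*√43) - 31680 = -2122566/67 + 2*I*√43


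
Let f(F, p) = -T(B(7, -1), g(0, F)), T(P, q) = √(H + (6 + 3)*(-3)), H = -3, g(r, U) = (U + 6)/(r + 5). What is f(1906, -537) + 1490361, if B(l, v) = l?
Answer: 1490361 - I*√30 ≈ 1.4904e+6 - 5.4772*I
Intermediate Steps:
g(r, U) = (6 + U)/(5 + r)
T(P, q) = I*√30 (T(P, q) = √(-3 + (6 + 3)*(-3)) = √(-3 + 9*(-3)) = √(-3 - 27) = √(-30) = I*√30)
f(F, p) = -I*√30
f(1906, -537) + 1490361 = -I*√30 + 1490361 = 1490361 - I*√30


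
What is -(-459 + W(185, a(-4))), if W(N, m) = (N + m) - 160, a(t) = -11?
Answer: 445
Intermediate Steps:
W(N, m) = -160 + N + m
-(-459 + W(185, a(-4))) = -(-459 + (-160 + 185 - 11)) = -(-459 + 14) = -1*(-445) = 445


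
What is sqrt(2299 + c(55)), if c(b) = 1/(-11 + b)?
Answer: sqrt(1112727)/22 ≈ 47.948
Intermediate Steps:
sqrt(2299 + c(55)) = sqrt(2299 + 1/(-11 + 55)) = sqrt(2299 + 1/44) = sqrt(101157/44) = sqrt(1112727)/22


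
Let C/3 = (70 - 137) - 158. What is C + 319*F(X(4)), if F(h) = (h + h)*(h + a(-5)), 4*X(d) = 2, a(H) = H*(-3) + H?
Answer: 5349/2 ≈ 2674.5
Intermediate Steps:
a(H) = -2*H (a(H) = -3*H + H = -2*H)
X(d) = ½ (X(d) = (¼)*2 = ½)
F(h) = 2*h*(10 + h) (F(h) = (h + h)*(h - 2*(-5)) = (2*h)*(h + 10) = (2*h)*(10 + h) = 2*h*(10 + h))
C = -675 (C = 3*((70 - 137) - 158) = 3*(-67 - 158) = 3*(-225) = -675)
C + 319*F(X(4)) = -675 + 319*(2*(½)*(10 + ½)) = -675 + 319*(2*(½)*(21/2)) = -675 + 319*(21/2) = -675 + 6699/2 = 5349/2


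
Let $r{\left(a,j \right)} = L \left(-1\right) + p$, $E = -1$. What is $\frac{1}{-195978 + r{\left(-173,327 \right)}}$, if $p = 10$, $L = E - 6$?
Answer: $- \frac{1}{195961} \approx -5.1031 \cdot 10^{-6}$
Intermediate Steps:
$L = -7$ ($L = -1 - 6 = -7$)
$r{\left(a,j \right)} = 17$ ($r{\left(a,j \right)} = \left(-7\right) \left(-1\right) + 10 = 7 + 10 = 17$)
$\frac{1}{-195978 + r{\left(-173,327 \right)}} = \frac{1}{-195978 + 17} = \frac{1}{-195961} = - \frac{1}{195961}$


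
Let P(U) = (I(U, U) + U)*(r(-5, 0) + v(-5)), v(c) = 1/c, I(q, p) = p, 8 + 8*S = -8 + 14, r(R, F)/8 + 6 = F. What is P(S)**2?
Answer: 58081/100 ≈ 580.81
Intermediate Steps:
r(R, F) = -48 + 8*F
S = -1/4 (S = -1 + (-8 + 14)/8 = -1 + (1/8)*6 = -1 + 3/4 = -1/4 ≈ -0.25000)
P(U) = -482*U/5 (P(U) = (U + U)*((-48 + 8*0) + 1/(-5)) = (2*U)*((-48 + 0) - 1/5) = (2*U)*(-48 - 1/5) = (2*U)*(-241/5) = -482*U/5)
P(S)**2 = (-482/5*(-1/4))**2 = (241/10)**2 = 58081/100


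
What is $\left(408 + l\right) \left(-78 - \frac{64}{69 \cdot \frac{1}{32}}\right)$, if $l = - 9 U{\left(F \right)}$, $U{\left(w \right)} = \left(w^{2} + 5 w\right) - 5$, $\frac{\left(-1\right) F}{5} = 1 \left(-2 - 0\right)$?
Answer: $96590$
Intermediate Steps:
$F = 10$ ($F = - 5 \cdot 1 \left(-2 - 0\right) = - 5 \cdot 1 \left(-2 + 0\right) = - 5 \cdot 1 \left(-2\right) = \left(-5\right) \left(-2\right) = 10$)
$U{\left(w \right)} = -5 + w^{2} + 5 w$
$l = -1305$ ($l = - 9 \left(-5 + 10^{2} + 5 \cdot 10\right) = - 9 \left(-5 + 100 + 50\right) = \left(-9\right) 145 = -1305$)
$\left(408 + l\right) \left(-78 - \frac{64}{69 \cdot \frac{1}{32}}\right) = \left(408 - 1305\right) \left(-78 - \frac{64}{69 \cdot \frac{1}{32}}\right) = - 897 \left(-78 - \frac{64}{69 \cdot \frac{1}{32}}\right) = - 897 \left(-78 - \frac{64}{\frac{69}{32}}\right) = - 897 \left(-78 - 64 \cdot \frac{32}{69}\right) = - 897 \left(-78 - \frac{2048}{69}\right) = \left(-897\right) \left(- \frac{7430}{69}\right) = 96590$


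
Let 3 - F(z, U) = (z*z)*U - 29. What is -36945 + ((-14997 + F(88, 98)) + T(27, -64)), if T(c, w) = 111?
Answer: -810711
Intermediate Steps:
F(z, U) = 32 - U*z² (F(z, U) = 3 - ((z*z)*U - 29) = 3 - (z²*U - 29) = 3 - (U*z² - 29) = 3 - (-29 + U*z²) = 3 + (29 - U*z²) = 32 - U*z²)
-36945 + ((-14997 + F(88, 98)) + T(27, -64)) = -36945 + ((-14997 + (32 - 1*98*88²)) + 111) = -36945 + ((-14997 + (32 - 1*98*7744)) + 111) = -36945 + ((-14997 + (32 - 758912)) + 111) = -36945 + ((-14997 - 758880) + 111) = -36945 + (-773877 + 111) = -36945 - 773766 = -810711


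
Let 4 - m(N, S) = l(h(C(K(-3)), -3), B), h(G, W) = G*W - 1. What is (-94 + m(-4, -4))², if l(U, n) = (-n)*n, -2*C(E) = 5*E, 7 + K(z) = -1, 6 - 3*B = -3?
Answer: 6561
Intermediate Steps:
B = 3 (B = 2 - ⅓*(-3) = 2 + 1 = 3)
K(z) = -8 (K(z) = -7 - 1 = -8)
C(E) = -5*E/2
h(G, W) = -1 + G*W
l(U, n) = -n²
m(N, S) = 13 (m(N, S) = 4 - (-1)*3² = 4 - (-1)*9 = 4 - 1*(-9) = 4 + 9 = 13)
(-94 + m(-4, -4))² = (-94 + 13)² = (-81)² = 6561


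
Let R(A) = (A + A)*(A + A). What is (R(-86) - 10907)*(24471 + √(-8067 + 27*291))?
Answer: 457044867 + 18677*I*√210 ≈ 4.5704e+8 + 2.7066e+5*I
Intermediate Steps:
R(A) = 4*A² (R(A) = (2*A)*(2*A) = 4*A²)
(R(-86) - 10907)*(24471 + √(-8067 + 27*291)) = (4*(-86)² - 10907)*(24471 + √(-8067 + 27*291)) = (4*7396 - 10907)*(24471 + √(-8067 + 7857)) = (29584 - 10907)*(24471 + √(-210)) = 18677*(24471 + I*√210) = 457044867 + 18677*I*√210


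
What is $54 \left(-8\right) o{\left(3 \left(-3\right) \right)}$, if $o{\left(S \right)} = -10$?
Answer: $4320$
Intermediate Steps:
$54 \left(-8\right) o{\left(3 \left(-3\right) \right)} = 54 \left(-8\right) \left(-10\right) = \left(-432\right) \left(-10\right) = 4320$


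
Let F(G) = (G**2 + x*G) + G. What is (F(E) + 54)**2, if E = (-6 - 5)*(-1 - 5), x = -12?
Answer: 13571856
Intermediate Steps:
E = 66 (E = -11*(-6) = 66)
F(G) = G**2 - 11*G (F(G) = (G**2 - 12*G) + G = G**2 - 11*G)
(F(E) + 54)**2 = (66*(-11 + 66) + 54)**2 = (66*55 + 54)**2 = (3630 + 54)**2 = 3684**2 = 13571856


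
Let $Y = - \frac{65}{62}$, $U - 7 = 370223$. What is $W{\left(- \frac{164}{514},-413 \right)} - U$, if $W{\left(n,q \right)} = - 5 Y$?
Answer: $- \frac{22953935}{62} \approx -3.7023 \cdot 10^{5}$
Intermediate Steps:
$U = 370230$ ($U = 7 + 370223 = 370230$)
$Y = - \frac{65}{62}$ ($Y = \left(-65\right) \frac{1}{62} = - \frac{65}{62} \approx -1.0484$)
$W{\left(n,q \right)} = \frac{325}{62}$ ($W{\left(n,q \right)} = \left(-5\right) \left(- \frac{65}{62}\right) = \frac{325}{62}$)
$W{\left(- \frac{164}{514},-413 \right)} - U = \frac{325}{62} - 370230 = - \frac{22953935}{62}$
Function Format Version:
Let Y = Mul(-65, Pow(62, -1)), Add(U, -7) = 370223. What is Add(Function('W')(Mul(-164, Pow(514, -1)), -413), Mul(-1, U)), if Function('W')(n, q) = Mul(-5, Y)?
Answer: Rational(-22953935, 62) ≈ -3.7023e+5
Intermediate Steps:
U = 370230 (U = Add(7, 370223) = 370230)
Y = Rational(-65, 62) (Y = Mul(-65, Rational(1, 62)) = Rational(-65, 62) ≈ -1.0484)
Function('W')(n, q) = Rational(325, 62) (Function('W')(n, q) = Mul(-5, Rational(-65, 62)) = Rational(325, 62))
Add(Function('W')(Mul(-164, Pow(514, -1)), -413), Mul(-1, U)) = Add(Rational(325, 62), Mul(-1, 370230)) = Add(Rational(325, 62), -370230) = Rational(-22953935, 62)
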